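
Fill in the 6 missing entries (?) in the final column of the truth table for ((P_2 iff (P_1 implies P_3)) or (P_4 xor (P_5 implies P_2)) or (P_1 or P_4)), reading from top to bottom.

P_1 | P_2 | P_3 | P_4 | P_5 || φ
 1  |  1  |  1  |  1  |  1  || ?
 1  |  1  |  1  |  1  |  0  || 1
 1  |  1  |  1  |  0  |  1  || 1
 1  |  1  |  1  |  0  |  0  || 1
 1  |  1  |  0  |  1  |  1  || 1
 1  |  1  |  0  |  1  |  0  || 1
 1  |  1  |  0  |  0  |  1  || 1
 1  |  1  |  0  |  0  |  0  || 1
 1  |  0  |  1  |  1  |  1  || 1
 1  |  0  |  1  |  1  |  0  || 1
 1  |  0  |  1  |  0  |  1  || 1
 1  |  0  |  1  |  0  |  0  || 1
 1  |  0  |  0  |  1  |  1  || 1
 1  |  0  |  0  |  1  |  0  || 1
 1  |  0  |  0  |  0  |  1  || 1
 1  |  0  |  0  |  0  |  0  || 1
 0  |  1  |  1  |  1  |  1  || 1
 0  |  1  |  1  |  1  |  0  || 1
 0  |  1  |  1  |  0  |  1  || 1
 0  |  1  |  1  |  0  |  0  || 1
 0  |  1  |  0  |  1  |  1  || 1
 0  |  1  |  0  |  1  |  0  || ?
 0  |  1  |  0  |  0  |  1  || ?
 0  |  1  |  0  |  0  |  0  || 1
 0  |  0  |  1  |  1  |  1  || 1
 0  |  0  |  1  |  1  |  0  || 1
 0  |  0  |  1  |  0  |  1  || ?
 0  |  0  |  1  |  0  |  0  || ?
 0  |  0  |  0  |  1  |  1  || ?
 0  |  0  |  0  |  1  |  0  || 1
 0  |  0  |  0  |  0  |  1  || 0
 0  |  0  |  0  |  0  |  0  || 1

1, 1, 1, 0, 1, 1

Row P_1=1, P_2=1, P_3=1, P_4=1, P_5=1: (P_2 iff (P_1 implies P_3)) = 1, (P_4 xor (P_5 implies P_2)) = 0, (P_1 or P_4) = 1, so the formula = 1.
Row P_1=0, P_2=1, P_3=0, P_4=1, P_5=0: (P_2 iff (P_1 implies P_3)) = 1, (P_4 xor (P_5 implies P_2)) = 0, (P_1 or P_4) = 1, so the formula = 1.
Row P_1=0, P_2=1, P_3=0, P_4=0, P_5=1: (P_2 iff (P_1 implies P_3)) = 1, (P_4 xor (P_5 implies P_2)) = 1, (P_1 or P_4) = 0, so the formula = 1.
Row P_1=0, P_2=0, P_3=1, P_4=0, P_5=1: (P_2 iff (P_1 implies P_3)) = 0, (P_4 xor (P_5 implies P_2)) = 0, (P_1 or P_4) = 0, so the formula = 0.
Row P_1=0, P_2=0, P_3=1, P_4=0, P_5=0: (P_2 iff (P_1 implies P_3)) = 0, (P_4 xor (P_5 implies P_2)) = 1, (P_1 or P_4) = 0, so the formula = 1.
Row P_1=0, P_2=0, P_3=0, P_4=1, P_5=1: (P_2 iff (P_1 implies P_3)) = 0, (P_4 xor (P_5 implies P_2)) = 1, (P_1 or P_4) = 1, so the formula = 1.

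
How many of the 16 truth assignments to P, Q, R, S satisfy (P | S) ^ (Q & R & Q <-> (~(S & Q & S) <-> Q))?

P  Q  R  S     (P | S)  (R & Q)  (Q & (R & Q))  (S & Q & S)  ~(S & Q & S)  (~(S & Q & S) <-> Q)  φ
F  F  F  F        F        F           F             F            T                 F            T
F  F  F  T        T        F           F             F            T                 F            F
F  F  T  F        F        F           F             F            T                 F            T
F  F  T  T        T        F           F             F            T                 F            F
F  T  F  F        F        F           F             F            T                 T            F
F  T  F  T        T        F           F             T            F                 F            F
F  T  T  F        F        T           T             F            T                 T            T
F  T  T  T        T        T           T             T            F                 F            T
T  F  F  F        T        F           F             F            T                 F            F
T  F  F  T        T        F           F             F            T                 F            F
T  F  T  F        T        F           F             F            T                 F            F
T  F  T  T        T        F           F             F            T                 F            F
T  T  F  F        T        F           F             F            T                 T            T
T  T  F  T        T        F           F             T            F                 F            F
T  T  T  F        T        T           T             F            T                 T            F
T  T  T  T        T        T           T             T            F                 F            T
The formula is true on 6 of the 16 rows.

6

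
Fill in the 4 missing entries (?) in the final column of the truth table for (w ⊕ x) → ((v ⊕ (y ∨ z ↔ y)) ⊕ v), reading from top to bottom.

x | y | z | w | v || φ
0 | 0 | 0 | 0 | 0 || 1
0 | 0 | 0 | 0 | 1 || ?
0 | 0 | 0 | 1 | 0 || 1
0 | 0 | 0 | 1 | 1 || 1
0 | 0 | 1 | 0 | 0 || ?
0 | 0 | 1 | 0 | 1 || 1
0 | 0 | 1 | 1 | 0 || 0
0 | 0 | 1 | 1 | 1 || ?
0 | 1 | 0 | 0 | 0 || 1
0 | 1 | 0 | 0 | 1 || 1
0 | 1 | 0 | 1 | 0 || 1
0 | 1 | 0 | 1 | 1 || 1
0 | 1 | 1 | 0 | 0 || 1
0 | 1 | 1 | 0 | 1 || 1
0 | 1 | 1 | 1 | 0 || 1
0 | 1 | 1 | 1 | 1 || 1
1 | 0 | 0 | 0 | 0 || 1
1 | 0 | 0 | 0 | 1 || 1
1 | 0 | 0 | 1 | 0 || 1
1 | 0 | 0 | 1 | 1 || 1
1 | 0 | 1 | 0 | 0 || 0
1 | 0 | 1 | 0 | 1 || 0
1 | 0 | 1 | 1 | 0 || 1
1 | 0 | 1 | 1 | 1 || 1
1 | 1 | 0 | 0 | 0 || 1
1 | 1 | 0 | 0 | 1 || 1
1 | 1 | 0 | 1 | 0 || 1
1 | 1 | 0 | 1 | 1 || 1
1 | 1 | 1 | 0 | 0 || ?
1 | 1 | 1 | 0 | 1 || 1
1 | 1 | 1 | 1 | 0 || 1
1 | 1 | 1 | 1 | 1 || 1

1, 1, 0, 1

Row x=0, y=0, z=0, w=0, v=1: (w ⊕ x) = 0, ((v ⊕ (y ∨ z ↔ y)) ⊕ v) = 1, so the formula = 1.
Row x=0, y=0, z=1, w=0, v=0: (w ⊕ x) = 0, ((v ⊕ (y ∨ z ↔ y)) ⊕ v) = 0, so the formula = 1.
Row x=0, y=0, z=1, w=1, v=1: (w ⊕ x) = 1, ((v ⊕ (y ∨ z ↔ y)) ⊕ v) = 0, so the formula = 0.
Row x=1, y=1, z=1, w=0, v=0: (w ⊕ x) = 1, ((v ⊕ (y ∨ z ↔ y)) ⊕ v) = 1, so the formula = 1.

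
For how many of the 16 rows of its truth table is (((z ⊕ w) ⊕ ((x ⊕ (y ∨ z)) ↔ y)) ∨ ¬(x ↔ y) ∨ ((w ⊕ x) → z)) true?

  x      y      z      w    |    φ  
 True   True   True   True  |   True
 True   True   True  False  |   True
 True   True  False   True  |   True
 True   True  False  False  |  False
 True  False   True   True  |   True
 True  False   True  False  |   True
 True  False  False   True  |   True
 True  False  False  False  |   True
False   True   True   True  |   True
False   True   True  False  |   True
False   True  False   True  |   True
False   True  False  False  |   True
False  False   True   True  |   True
False  False   True  False  |   True
False  False  False   True  |  False
False  False  False  False  |   True
The formula is true on 14 of the 16 rows.

14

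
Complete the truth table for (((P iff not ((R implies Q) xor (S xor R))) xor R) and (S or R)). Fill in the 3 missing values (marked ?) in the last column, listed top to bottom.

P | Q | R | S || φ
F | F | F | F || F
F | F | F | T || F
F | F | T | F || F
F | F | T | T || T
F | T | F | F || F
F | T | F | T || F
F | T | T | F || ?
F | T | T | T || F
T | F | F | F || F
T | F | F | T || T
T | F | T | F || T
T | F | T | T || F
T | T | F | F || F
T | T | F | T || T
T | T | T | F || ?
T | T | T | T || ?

T, F, T

Row P=F, Q=T, R=T, S=F: ((P iff not ((R implies Q) xor (S xor R))) xor R) = T, (S or R) = T, so the formula = T.
Row P=T, Q=T, R=T, S=F: ((P iff not ((R implies Q) xor (S xor R))) xor R) = F, (S or R) = T, so the formula = F.
Row P=T, Q=T, R=T, S=T: ((P iff not ((R implies Q) xor (S xor R))) xor R) = T, (S or R) = T, so the formula = T.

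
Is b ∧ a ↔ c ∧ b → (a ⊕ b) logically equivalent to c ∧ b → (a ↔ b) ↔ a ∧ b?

not equivalent

a | b | c || φ | ψ
T | T | T || F | T
T | T | F || T | T
T | F | T || F | F
T | F | F || F | F
F | T | T || F | T
F | T | F || F | F
F | F | T || F | F
F | F | F || F | F
The columns differ at a=T, b=T, c=T (φ=F, ψ=T), so they are not equivalent.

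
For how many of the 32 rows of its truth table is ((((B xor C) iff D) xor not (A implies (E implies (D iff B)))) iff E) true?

A | B | C | D | E || φ
1 | 1 | 1 | 1 | 1 || 0
1 | 1 | 1 | 1 | 0 || 1
1 | 1 | 1 | 0 | 1 || 0
1 | 1 | 1 | 0 | 0 || 0
1 | 1 | 0 | 1 | 1 || 1
1 | 1 | 0 | 1 | 0 || 0
1 | 1 | 0 | 0 | 1 || 1
1 | 1 | 0 | 0 | 0 || 1
1 | 0 | 1 | 1 | 1 || 0
1 | 0 | 1 | 1 | 0 || 0
1 | 0 | 1 | 0 | 1 || 0
1 | 0 | 1 | 0 | 0 || 1
1 | 0 | 0 | 1 | 1 || 1
1 | 0 | 0 | 1 | 0 || 1
1 | 0 | 0 | 0 | 1 || 1
1 | 0 | 0 | 0 | 0 || 0
0 | 1 | 1 | 1 | 1 || 0
0 | 1 | 1 | 1 | 0 || 1
0 | 1 | 1 | 0 | 1 || 1
0 | 1 | 1 | 0 | 0 || 0
0 | 1 | 0 | 1 | 1 || 1
0 | 1 | 0 | 1 | 0 || 0
0 | 1 | 0 | 0 | 1 || 0
0 | 1 | 0 | 0 | 0 || 1
0 | 0 | 1 | 1 | 1 || 1
0 | 0 | 1 | 1 | 0 || 0
0 | 0 | 1 | 0 | 1 || 0
0 | 0 | 1 | 0 | 0 || 1
0 | 0 | 0 | 1 | 1 || 0
0 | 0 | 0 | 1 | 0 || 1
0 | 0 | 0 | 0 | 1 || 1
0 | 0 | 0 | 0 | 0 || 0
The formula is true on 16 of the 32 rows.

16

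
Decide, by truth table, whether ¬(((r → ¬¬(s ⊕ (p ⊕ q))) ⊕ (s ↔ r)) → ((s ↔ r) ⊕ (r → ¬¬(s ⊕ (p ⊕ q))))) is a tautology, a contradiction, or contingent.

p | q | r | s | (p ⊕ q) | (s ⊕ (p ⊕ q)) | ¬(s ⊕ (p ⊕ q)) | ¬¬(s ⊕ (p ⊕ q)) | (r → ¬¬(s ⊕ (p ⊕ q))) | (s ↔ r) | φ
- | - | - | - | ------- | ------------- | -------------- | --------------- | --------------------- | ------- | -
T | T | T | T |    F    |       T       |       F        |        T        |           T           |    T    | F
T | T | T | F |    F    |       F       |       T        |        F        |           F           |    F    | F
T | T | F | T |    F    |       T       |       F        |        T        |           T           |    F    | F
T | T | F | F |    F    |       F       |       T        |        F        |           T           |    T    | F
T | F | T | T |    T    |       F       |       T        |        F        |           F           |    T    | F
T | F | T | F |    T    |       T       |       F        |        T        |           T           |    F    | F
T | F | F | T |    T    |       F       |       T        |        F        |           T           |    F    | F
T | F | F | F |    T    |       T       |       F        |        T        |           T           |    T    | F
F | T | T | T |    T    |       F       |       T        |        F        |           F           |    T    | F
F | T | T | F |    T    |       T       |       F        |        T        |           T           |    F    | F
F | T | F | T |    T    |       F       |       T        |        F        |           T           |    F    | F
F | T | F | F |    T    |       T       |       F        |        T        |           T           |    T    | F
F | F | T | T |    F    |       T       |       F        |        T        |           T           |    T    | F
F | F | T | F |    F    |       F       |       T        |        F        |           F           |    F    | F
F | F | F | T |    F    |       T       |       F        |        T        |           T           |    F    | F
F | F | F | F |    F    |       F       |       T        |        F        |           T           |    T    | F
Every row is F, so the formula is a contradiction.

contradiction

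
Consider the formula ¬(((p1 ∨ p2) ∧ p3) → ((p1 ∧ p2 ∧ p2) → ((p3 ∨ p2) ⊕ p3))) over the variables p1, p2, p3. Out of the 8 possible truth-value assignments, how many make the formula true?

1

p1 | p2 | p3 | (p1 ∨ p2) | ((p1 ∨ p2) ∧ p3) | (p1 ∧ p2 ∧ p2) | (p3 ∨ p2) | ((p3 ∨ p2) ⊕ p3) | φ
-- | -- | -- | --------- | ---------------- | -------------- | --------- | ---------------- | -
1  | 1  | 1  |     1     |        1         |       1        |     1     |        0         | 1
1  | 1  | 0  |     1     |        0         |       1        |     1     |        1         | 0
1  | 0  | 1  |     1     |        1         |       0        |     1     |        0         | 0
1  | 0  | 0  |     1     |        0         |       0        |     0     |        0         | 0
0  | 1  | 1  |     1     |        1         |       0        |     1     |        0         | 0
0  | 1  | 0  |     1     |        0         |       0        |     1     |        1         | 0
0  | 0  | 1  |     0     |        0         |       0        |     1     |        0         | 0
0  | 0  | 0  |     0     |        0         |       0        |     0     |        0         | 0
The formula is true on 1 of the 8 rows.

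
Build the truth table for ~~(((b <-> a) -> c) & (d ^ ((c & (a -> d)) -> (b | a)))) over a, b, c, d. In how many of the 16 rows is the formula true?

a | b | c | d || φ
1 | 1 | 1 | 1 || 0
1 | 1 | 1 | 0 || 1
1 | 1 | 0 | 1 || 0
1 | 1 | 0 | 0 || 0
1 | 0 | 1 | 1 || 0
1 | 0 | 1 | 0 || 1
1 | 0 | 0 | 1 || 0
1 | 0 | 0 | 0 || 1
0 | 1 | 1 | 1 || 0
0 | 1 | 1 | 0 || 1
0 | 1 | 0 | 1 || 0
0 | 1 | 0 | 0 || 1
0 | 0 | 1 | 1 || 1
0 | 0 | 1 | 0 || 0
0 | 0 | 0 | 1 || 0
0 | 0 | 0 | 0 || 0
The formula is true on 6 of the 16 rows.

6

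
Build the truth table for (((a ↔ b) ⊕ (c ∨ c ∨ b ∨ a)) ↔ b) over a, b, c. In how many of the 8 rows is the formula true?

a | b | c | φ
- | - | - | -
T | T | T | F
T | T | F | F
T | F | T | F
T | F | F | F
F | T | T | T
F | T | F | T
F | F | T | T
F | F | F | F
The formula is true on 3 of the 8 rows.

3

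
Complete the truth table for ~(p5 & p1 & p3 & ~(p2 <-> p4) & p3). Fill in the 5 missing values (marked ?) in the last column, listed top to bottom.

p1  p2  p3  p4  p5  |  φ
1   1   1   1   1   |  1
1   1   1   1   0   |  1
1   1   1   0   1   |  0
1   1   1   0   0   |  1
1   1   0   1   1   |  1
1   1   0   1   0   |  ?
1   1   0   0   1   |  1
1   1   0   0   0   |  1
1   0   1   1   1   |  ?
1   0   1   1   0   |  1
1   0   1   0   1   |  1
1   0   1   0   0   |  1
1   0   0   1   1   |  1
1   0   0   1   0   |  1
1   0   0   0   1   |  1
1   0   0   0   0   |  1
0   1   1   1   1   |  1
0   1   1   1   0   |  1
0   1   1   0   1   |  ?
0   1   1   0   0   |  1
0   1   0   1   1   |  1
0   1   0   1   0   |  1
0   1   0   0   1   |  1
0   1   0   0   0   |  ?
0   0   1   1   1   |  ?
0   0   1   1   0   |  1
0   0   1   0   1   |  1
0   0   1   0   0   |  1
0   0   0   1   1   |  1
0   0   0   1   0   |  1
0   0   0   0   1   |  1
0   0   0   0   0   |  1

1, 0, 1, 1, 1

Row p1=1, p2=1, p3=0, p4=1, p5=0: (p1 & p3 & ~(p2 <-> p4) & p3) = 0, (p5 & p1 & p3 & ~(p2 <-> p4) & p3) = 0, so the formula = 1.
Row p1=1, p2=0, p3=1, p4=1, p5=1: (p1 & p3 & ~(p2 <-> p4) & p3) = 1, (p5 & p1 & p3 & ~(p2 <-> p4) & p3) = 1, so the formula = 0.
Row p1=0, p2=1, p3=1, p4=0, p5=1: (p1 & p3 & ~(p2 <-> p4) & p3) = 0, (p5 & p1 & p3 & ~(p2 <-> p4) & p3) = 0, so the formula = 1.
Row p1=0, p2=1, p3=0, p4=0, p5=0: (p1 & p3 & ~(p2 <-> p4) & p3) = 0, (p5 & p1 & p3 & ~(p2 <-> p4) & p3) = 0, so the formula = 1.
Row p1=0, p2=0, p3=1, p4=1, p5=1: (p1 & p3 & ~(p2 <-> p4) & p3) = 0, (p5 & p1 & p3 & ~(p2 <-> p4) & p3) = 0, so the formula = 1.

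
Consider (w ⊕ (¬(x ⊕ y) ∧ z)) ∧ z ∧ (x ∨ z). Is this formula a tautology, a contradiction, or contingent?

contingent

x | y | z | w || φ
1 | 1 | 1 | 1 || 0
1 | 1 | 1 | 0 || 1
1 | 1 | 0 | 1 || 0
1 | 1 | 0 | 0 || 0
1 | 0 | 1 | 1 || 1
1 | 0 | 1 | 0 || 0
1 | 0 | 0 | 1 || 0
1 | 0 | 0 | 0 || 0
0 | 1 | 1 | 1 || 1
0 | 1 | 1 | 0 || 0
0 | 1 | 0 | 1 || 0
0 | 1 | 0 | 0 || 0
0 | 0 | 1 | 1 || 0
0 | 0 | 1 | 0 || 1
0 | 0 | 0 | 1 || 0
0 | 0 | 0 | 0 || 0
4 of 16 rows are 1, so the formula is contingent.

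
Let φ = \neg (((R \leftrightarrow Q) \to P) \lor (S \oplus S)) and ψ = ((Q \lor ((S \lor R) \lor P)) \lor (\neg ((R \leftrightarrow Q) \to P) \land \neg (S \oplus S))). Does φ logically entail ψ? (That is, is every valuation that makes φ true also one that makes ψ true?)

yes

P  Q  R  S  |  φ  ψ
1  1  1  1  |  0  1
1  1  1  0  |  0  1
1  1  0  1  |  0  1
1  1  0  0  |  0  1
1  0  1  1  |  0  1
1  0  1  0  |  0  1
1  0  0  1  |  0  1
1  0  0  0  |  0  1
0  1  1  1  |  1  1
0  1  1  0  |  1  1
0  1  0  1  |  0  1
0  1  0  0  |  0  1
0  0  1  1  |  0  1
0  0  1  0  |  0  1
0  0  0  1  |  1  1
0  0  0  0  |  1  1
In every row where φ is true, ψ is also true, so φ ⊨ ψ.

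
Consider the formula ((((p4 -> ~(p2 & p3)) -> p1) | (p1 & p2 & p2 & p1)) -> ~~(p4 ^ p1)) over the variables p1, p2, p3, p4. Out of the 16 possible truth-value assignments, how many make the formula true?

p1 | p2 | p3 | p4 || φ
T  | T  | T  | T  || F
T  | T  | T  | F  || T
T  | T  | F  | T  || F
T  | T  | F  | F  || T
T  | F  | T  | T  || F
T  | F  | T  | F  || T
T  | F  | F  | T  || F
T  | F  | F  | F  || T
F  | T  | T  | T  || T
F  | T  | T  | F  || T
F  | T  | F  | T  || T
F  | T  | F  | F  || T
F  | F  | T  | T  || T
F  | F  | T  | F  || T
F  | F  | F  | T  || T
F  | F  | F  | F  || T
The formula is true on 12 of the 16 rows.

12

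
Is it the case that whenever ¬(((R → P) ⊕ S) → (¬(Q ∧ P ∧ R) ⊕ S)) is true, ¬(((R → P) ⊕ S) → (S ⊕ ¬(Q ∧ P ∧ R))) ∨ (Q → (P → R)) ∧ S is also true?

yes

P | Q | R | S || φ | ψ
T | T | T | T || F | T
T | T | T | F || T | T
T | T | F | T || F | F
T | T | F | F || F | F
T | F | T | T || F | T
T | F | T | F || F | F
T | F | F | T || F | T
T | F | F | F || F | F
F | T | T | T || T | T
F | T | T | F || F | F
F | T | F | T || F | T
F | T | F | F || F | F
F | F | T | T || T | T
F | F | T | F || F | F
F | F | F | T || F | T
F | F | F | F || F | F
In every row where φ is true, ψ is also true, so φ ⊨ ψ.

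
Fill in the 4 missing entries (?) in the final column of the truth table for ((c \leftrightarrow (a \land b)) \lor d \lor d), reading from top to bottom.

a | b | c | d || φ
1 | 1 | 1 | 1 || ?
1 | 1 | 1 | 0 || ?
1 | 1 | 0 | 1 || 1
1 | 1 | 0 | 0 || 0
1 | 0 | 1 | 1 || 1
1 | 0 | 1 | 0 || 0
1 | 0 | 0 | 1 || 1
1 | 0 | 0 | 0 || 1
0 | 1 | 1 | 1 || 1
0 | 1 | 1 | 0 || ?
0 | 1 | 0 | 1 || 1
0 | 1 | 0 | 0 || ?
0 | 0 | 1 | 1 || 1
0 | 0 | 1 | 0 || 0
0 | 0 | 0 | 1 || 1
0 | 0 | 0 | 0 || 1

Row a=1, b=1, c=1, d=1: (c \leftrightarrow (a \land b)) = 1, so the formula = 1.
Row a=1, b=1, c=1, d=0: (c \leftrightarrow (a \land b)) = 1, so the formula = 1.
Row a=0, b=1, c=1, d=0: (c \leftrightarrow (a \land b)) = 0, so the formula = 0.
Row a=0, b=1, c=0, d=0: (c \leftrightarrow (a \land b)) = 1, so the formula = 1.

1, 1, 0, 1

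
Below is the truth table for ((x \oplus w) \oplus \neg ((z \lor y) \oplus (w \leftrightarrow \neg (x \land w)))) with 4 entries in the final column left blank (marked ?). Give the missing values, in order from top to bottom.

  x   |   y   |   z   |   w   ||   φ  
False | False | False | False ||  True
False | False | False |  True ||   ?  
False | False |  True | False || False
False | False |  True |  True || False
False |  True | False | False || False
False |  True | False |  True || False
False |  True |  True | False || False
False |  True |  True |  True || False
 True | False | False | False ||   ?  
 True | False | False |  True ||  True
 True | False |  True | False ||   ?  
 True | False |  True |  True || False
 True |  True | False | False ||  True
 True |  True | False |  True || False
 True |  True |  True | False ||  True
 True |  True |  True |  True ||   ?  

Row x=False, y=False, z=False, w=True: (x \oplus w) = True, \neg ((z \lor y) \oplus (w \leftrightarrow \neg (x \land w))) = False, so the formula = True.
Row x=True, y=False, z=False, w=False: (x \oplus w) = True, \neg ((z \lor y) \oplus (w \leftrightarrow \neg (x \land w))) = True, so the formula = False.
Row x=True, y=False, z=True, w=False: (x \oplus w) = True, \neg ((z \lor y) \oplus (w \leftrightarrow \neg (x \land w))) = False, so the formula = True.
Row x=True, y=True, z=True, w=True: (x \oplus w) = False, \neg ((z \lor y) \oplus (w \leftrightarrow \neg (x \land w))) = False, so the formula = False.

True, False, True, False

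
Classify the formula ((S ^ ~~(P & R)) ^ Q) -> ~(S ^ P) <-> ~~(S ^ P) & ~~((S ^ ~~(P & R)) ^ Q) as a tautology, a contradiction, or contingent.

contradiction

P  Q  R  S  |  (P & R)  ~(P & R)  ~~(P & R)  (S ^ ~~(P & R))  ((S ^ ~~(P & R)) ^ Q)  (S ^ P)  ~(S ^ P)  ~~(S ^ P)  ~((S ^ ~~(P & R)) ^ Q)  ~~((S ^ ~~(P & R)) ^ Q)  φ
T  T  T  T  |     T        F          T             F                   T               F        T          F                F                        T             F
T  T  T  F  |     T        F          T             T                   F               T        F          T                T                        F             F
T  T  F  T  |     F        T          F             T                   F               F        T          F                T                        F             F
T  T  F  F  |     F        T          F             F                   T               T        F          T                F                        T             F
T  F  T  T  |     T        F          T             F                   F               F        T          F                T                        F             F
T  F  T  F  |     T        F          T             T                   T               T        F          T                F                        T             F
T  F  F  T  |     F        T          F             T                   T               F        T          F                F                        T             F
T  F  F  F  |     F        T          F             F                   F               T        F          T                T                        F             F
F  T  T  T  |     F        T          F             T                   F               T        F          T                T                        F             F
F  T  T  F  |     F        T          F             F                   T               F        T          F                F                        T             F
F  T  F  T  |     F        T          F             T                   F               T        F          T                T                        F             F
F  T  F  F  |     F        T          F             F                   T               F        T          F                F                        T             F
F  F  T  T  |     F        T          F             T                   T               T        F          T                F                        T             F
F  F  T  F  |     F        T          F             F                   F               F        T          F                T                        F             F
F  F  F  T  |     F        T          F             T                   T               T        F          T                F                        T             F
F  F  F  F  |     F        T          F             F                   F               F        T          F                T                        F             F
Every row is F, so the formula is a contradiction.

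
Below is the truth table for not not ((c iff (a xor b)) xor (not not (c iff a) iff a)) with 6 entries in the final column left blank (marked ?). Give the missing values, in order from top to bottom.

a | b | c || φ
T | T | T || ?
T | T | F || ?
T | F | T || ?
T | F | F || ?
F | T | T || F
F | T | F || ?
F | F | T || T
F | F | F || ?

Row a=T, b=T, c=T: ((c iff (a xor b)) xor (not not (c iff a) iff a)) = T, not ((c iff (a xor b)) xor (not not (c iff a) iff a)) = F, so the formula = T.
Row a=T, b=T, c=F: ((c iff (a xor b)) xor (not not (c iff a) iff a)) = T, not ((c iff (a xor b)) xor (not not (c iff a) iff a)) = F, so the formula = T.
Row a=T, b=F, c=T: ((c iff (a xor b)) xor (not not (c iff a) iff a)) = F, not ((c iff (a xor b)) xor (not not (c iff a) iff a)) = T, so the formula = F.
Row a=T, b=F, c=F: ((c iff (a xor b)) xor (not not (c iff a) iff a)) = F, not ((c iff (a xor b)) xor (not not (c iff a) iff a)) = T, so the formula = F.
Row a=F, b=T, c=F: ((c iff (a xor b)) xor (not not (c iff a) iff a)) = F, not ((c iff (a xor b)) xor (not not (c iff a) iff a)) = T, so the formula = F.
Row a=F, b=F, c=F: ((c iff (a xor b)) xor (not not (c iff a) iff a)) = T, not ((c iff (a xor b)) xor (not not (c iff a) iff a)) = F, so the formula = T.

T, T, F, F, F, T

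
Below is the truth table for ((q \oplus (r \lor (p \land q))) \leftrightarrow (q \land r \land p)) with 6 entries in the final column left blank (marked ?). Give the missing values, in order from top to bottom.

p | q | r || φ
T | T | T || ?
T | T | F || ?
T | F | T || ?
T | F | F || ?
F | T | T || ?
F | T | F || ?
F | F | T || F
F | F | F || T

Row p=T, q=T, r=T: (q \oplus (r \lor (p \land q))) = F, (q \land r \land p) = T, so the formula = F.
Row p=T, q=T, r=F: (q \oplus (r \lor (p \land q))) = F, (q \land r \land p) = F, so the formula = T.
Row p=T, q=F, r=T: (q \oplus (r \lor (p \land q))) = T, (q \land r \land p) = F, so the formula = F.
Row p=T, q=F, r=F: (q \oplus (r \lor (p \land q))) = F, (q \land r \land p) = F, so the formula = T.
Row p=F, q=T, r=T: (q \oplus (r \lor (p \land q))) = F, (q \land r \land p) = F, so the formula = T.
Row p=F, q=T, r=F: (q \oplus (r \lor (p \land q))) = T, (q \land r \land p) = F, so the formula = F.

F, T, F, T, T, F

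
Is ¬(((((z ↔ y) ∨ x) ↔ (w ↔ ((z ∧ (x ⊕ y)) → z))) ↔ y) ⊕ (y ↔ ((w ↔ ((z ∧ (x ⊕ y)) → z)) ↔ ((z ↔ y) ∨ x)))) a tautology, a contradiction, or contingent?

  x   |   y   |   z   |   w   || (z ↔ y) | ((z ↔ y) ∨ x) | (x ⊕ y) | (z ∧ (x ⊕ y)) | ((z ∧ (x ⊕ y)) → z) | (w ↔ ((z ∧ (x ⊕ y)) → z)) |   φ  
 True |  True |  True |  True ||   True  |      True     |  False  |     False     |         True        |            True           |  True
 True |  True |  True | False ||   True  |      True     |  False  |     False     |         True        |           False           |  True
 True |  True | False |  True ||  False  |      True     |  False  |     False     |         True        |            True           |  True
 True |  True | False | False ||  False  |      True     |  False  |     False     |         True        |           False           |  True
 True | False |  True |  True ||  False  |      True     |   True  |      True     |         True        |            True           |  True
 True | False |  True | False ||  False  |      True     |   True  |      True     |         True        |           False           |  True
 True | False | False |  True ||   True  |      True     |   True  |     False     |         True        |            True           |  True
 True | False | False | False ||   True  |      True     |   True  |     False     |         True        |           False           |  True
False |  True |  True |  True ||   True  |      True     |   True  |      True     |         True        |            True           |  True
False |  True |  True | False ||   True  |      True     |   True  |      True     |         True        |           False           |  True
False |  True | False |  True ||  False  |     False     |   True  |     False     |         True        |            True           |  True
False |  True | False | False ||  False  |     False     |   True  |     False     |         True        |           False           |  True
False | False |  True |  True ||  False  |     False     |  False  |     False     |         True        |            True           |  True
False | False |  True | False ||  False  |     False     |  False  |     False     |         True        |           False           |  True
False | False | False |  True ||   True  |      True     |  False  |     False     |         True        |            True           |  True
False | False | False | False ||   True  |      True     |  False  |     False     |         True        |           False           |  True
Every row is True, so the formula is a tautology.

tautology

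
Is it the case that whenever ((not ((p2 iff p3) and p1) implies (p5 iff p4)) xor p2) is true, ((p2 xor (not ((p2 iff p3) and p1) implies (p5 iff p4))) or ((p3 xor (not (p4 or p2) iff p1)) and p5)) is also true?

p1 | p2 | p3 | p4 | p5 | φ | ψ
-- | -- | -- | -- | -- | - | -
T  | T  | T  | T  | T  | F | T
T  | T  | T  | T  | F  | F | F
T  | T  | T  | F  | T  | F | T
T  | T  | T  | F  | F  | F | F
T  | T  | F  | T  | T  | F | F
T  | T  | F  | T  | F  | T | T
T  | T  | F  | F  | T  | T | T
T  | T  | F  | F  | F  | F | F
T  | F  | T  | T  | T  | T | T
T  | F  | T  | T  | F  | F | F
T  | F  | T  | F  | T  | F | F
T  | F  | T  | F  | F  | T | T
T  | F  | F  | T  | T  | T | T
T  | F  | F  | T  | F  | T | T
T  | F  | F  | F  | T  | T | T
T  | F  | F  | F  | F  | T | T
F  | T  | T  | T  | T  | F | F
F  | T  | T  | T  | F  | T | T
F  | T  | T  | F  | T  | T | T
F  | T  | T  | F  | F  | F | F
F  | T  | F  | T  | T  | F | T
F  | T  | F  | T  | F  | T | T
F  | T  | F  | F  | T  | T | T
F  | T  | F  | F  | F  | F | F
F  | F  | T  | T  | T  | T | T
F  | F  | T  | T  | F  | F | F
F  | F  | T  | F  | T  | F | T
F  | F  | T  | F  | F  | T | T
F  | F  | F  | T  | T  | T | T
F  | F  | F  | T  | F  | F | F
F  | F  | F  | F  | T  | F | F
F  | F  | F  | F  | F  | T | T
In every row where φ is true, ψ is also true, so φ ⊨ ψ.

yes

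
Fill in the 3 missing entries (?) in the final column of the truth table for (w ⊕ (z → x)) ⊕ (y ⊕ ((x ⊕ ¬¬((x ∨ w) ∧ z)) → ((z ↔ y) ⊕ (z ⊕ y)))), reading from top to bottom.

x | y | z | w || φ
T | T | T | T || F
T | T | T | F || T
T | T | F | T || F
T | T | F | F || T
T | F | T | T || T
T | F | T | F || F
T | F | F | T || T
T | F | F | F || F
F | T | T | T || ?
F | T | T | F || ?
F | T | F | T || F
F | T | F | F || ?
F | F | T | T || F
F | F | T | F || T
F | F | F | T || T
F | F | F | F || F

T, F, T

Row x=F, y=T, z=T, w=T: (w ⊕ (z → x)) = T, (y ⊕ ((x ⊕ ¬¬((x ∨ w) ∧ z)) → ((z ↔ y) ⊕ (z ⊕ y)))) = F, so the formula = T.
Row x=F, y=T, z=T, w=F: (w ⊕ (z → x)) = F, (y ⊕ ((x ⊕ ¬¬((x ∨ w) ∧ z)) → ((z ↔ y) ⊕ (z ⊕ y)))) = F, so the formula = F.
Row x=F, y=T, z=F, w=F: (w ⊕ (z → x)) = T, (y ⊕ ((x ⊕ ¬¬((x ∨ w) ∧ z)) → ((z ↔ y) ⊕ (z ⊕ y)))) = F, so the formula = T.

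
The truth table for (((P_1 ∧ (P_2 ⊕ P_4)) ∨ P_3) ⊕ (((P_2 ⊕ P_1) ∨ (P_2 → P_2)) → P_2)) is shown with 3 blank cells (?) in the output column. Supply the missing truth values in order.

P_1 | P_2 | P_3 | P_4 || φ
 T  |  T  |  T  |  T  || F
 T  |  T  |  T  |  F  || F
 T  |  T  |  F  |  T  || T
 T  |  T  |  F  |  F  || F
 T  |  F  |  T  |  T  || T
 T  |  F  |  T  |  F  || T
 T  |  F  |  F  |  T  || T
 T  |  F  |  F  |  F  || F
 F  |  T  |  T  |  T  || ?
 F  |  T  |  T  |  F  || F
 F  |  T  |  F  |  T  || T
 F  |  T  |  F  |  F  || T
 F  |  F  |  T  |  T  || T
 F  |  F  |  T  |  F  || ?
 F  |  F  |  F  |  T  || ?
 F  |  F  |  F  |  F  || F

F, T, F

Row P_1=F, P_2=T, P_3=T, P_4=T: ((P_1 ∧ (P_2 ⊕ P_4)) ∨ P_3) = T, (((P_2 ⊕ P_1) ∨ (P_2 → P_2)) → P_2) = T, so the formula = F.
Row P_1=F, P_2=F, P_3=T, P_4=F: ((P_1 ∧ (P_2 ⊕ P_4)) ∨ P_3) = T, (((P_2 ⊕ P_1) ∨ (P_2 → P_2)) → P_2) = F, so the formula = T.
Row P_1=F, P_2=F, P_3=F, P_4=T: ((P_1 ∧ (P_2 ⊕ P_4)) ∨ P_3) = F, (((P_2 ⊕ P_1) ∨ (P_2 → P_2)) → P_2) = F, so the formula = F.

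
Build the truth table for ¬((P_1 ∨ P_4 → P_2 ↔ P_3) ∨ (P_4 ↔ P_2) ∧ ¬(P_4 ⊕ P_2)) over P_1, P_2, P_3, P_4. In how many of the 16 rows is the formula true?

P_1 | P_2 | P_3 | P_4 | (P_1 ∨ P_4) | ((P_1 ∨ P_4) → P_2) | (((P_1 ∨ P_4) → P_2) ↔ P_3) | (P_4 ↔ P_2) | (P_4 ⊕ P_2) | ¬(P_4 ⊕ P_2) | ((P_4 ↔ P_2) ∧ ¬(P_4 ⊕ P_2)) | φ
--- | --- | --- | --- | ----------- | ------------------- | --------------------------- | ----------- | ----------- | ------------ | ---------------------------- | -
 0  |  0  |  0  |  0  |      0      |          1          |              0              |      1      |      0      |      1       |              1               | 0
 0  |  0  |  0  |  1  |      1      |          0          |              1              |      0      |      1      |      0       |              0               | 0
 0  |  0  |  1  |  0  |      0      |          1          |              1              |      1      |      0      |      1       |              1               | 0
 0  |  0  |  1  |  1  |      1      |          0          |              0              |      0      |      1      |      0       |              0               | 1
 0  |  1  |  0  |  0  |      0      |          1          |              0              |      0      |      1      |      0       |              0               | 1
 0  |  1  |  0  |  1  |      1      |          1          |              0              |      1      |      0      |      1       |              1               | 0
 0  |  1  |  1  |  0  |      0      |          1          |              1              |      0      |      1      |      0       |              0               | 0
 0  |  1  |  1  |  1  |      1      |          1          |              1              |      1      |      0      |      1       |              1               | 0
 1  |  0  |  0  |  0  |      1      |          0          |              1              |      1      |      0      |      1       |              1               | 0
 1  |  0  |  0  |  1  |      1      |          0          |              1              |      0      |      1      |      0       |              0               | 0
 1  |  0  |  1  |  0  |      1      |          0          |              0              |      1      |      0      |      1       |              1               | 0
 1  |  0  |  1  |  1  |      1      |          0          |              0              |      0      |      1      |      0       |              0               | 1
 1  |  1  |  0  |  0  |      1      |          1          |              0              |      0      |      1      |      0       |              0               | 1
 1  |  1  |  0  |  1  |      1      |          1          |              0              |      1      |      0      |      1       |              1               | 0
 1  |  1  |  1  |  0  |      1      |          1          |              1              |      0      |      1      |      0       |              0               | 0
 1  |  1  |  1  |  1  |      1      |          1          |              1              |      1      |      0      |      1       |              1               | 0
The formula is true on 4 of the 16 rows.

4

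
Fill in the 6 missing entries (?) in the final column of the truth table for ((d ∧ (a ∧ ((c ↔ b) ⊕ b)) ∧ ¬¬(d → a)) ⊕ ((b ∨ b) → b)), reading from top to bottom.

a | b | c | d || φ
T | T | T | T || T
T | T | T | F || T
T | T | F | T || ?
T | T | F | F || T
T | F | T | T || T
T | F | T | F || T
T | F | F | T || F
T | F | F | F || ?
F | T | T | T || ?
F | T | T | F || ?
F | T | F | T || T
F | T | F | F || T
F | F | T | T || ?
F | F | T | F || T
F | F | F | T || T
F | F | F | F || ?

F, T, T, T, T, T

Row a=T, b=T, c=F, d=T: (d ∧ (a ∧ ((c ↔ b) ⊕ b)) ∧ ¬¬(d → a)) = T, ((b ∨ b) → b) = T, so the formula = F.
Row a=T, b=F, c=F, d=F: (d ∧ (a ∧ ((c ↔ b) ⊕ b)) ∧ ¬¬(d → a)) = F, ((b ∨ b) → b) = T, so the formula = T.
Row a=F, b=T, c=T, d=T: (d ∧ (a ∧ ((c ↔ b) ⊕ b)) ∧ ¬¬(d → a)) = F, ((b ∨ b) → b) = T, so the formula = T.
Row a=F, b=T, c=T, d=F: (d ∧ (a ∧ ((c ↔ b) ⊕ b)) ∧ ¬¬(d → a)) = F, ((b ∨ b) → b) = T, so the formula = T.
Row a=F, b=F, c=T, d=T: (d ∧ (a ∧ ((c ↔ b) ⊕ b)) ∧ ¬¬(d → a)) = F, ((b ∨ b) → b) = T, so the formula = T.
Row a=F, b=F, c=F, d=F: (d ∧ (a ∧ ((c ↔ b) ⊕ b)) ∧ ¬¬(d → a)) = F, ((b ∨ b) → b) = T, so the formula = T.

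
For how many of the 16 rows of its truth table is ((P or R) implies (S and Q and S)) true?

P | Q | R | S || φ
0 | 0 | 0 | 0 || 1
0 | 0 | 0 | 1 || 1
0 | 0 | 1 | 0 || 0
0 | 0 | 1 | 1 || 0
0 | 1 | 0 | 0 || 1
0 | 1 | 0 | 1 || 1
0 | 1 | 1 | 0 || 0
0 | 1 | 1 | 1 || 1
1 | 0 | 0 | 0 || 0
1 | 0 | 0 | 1 || 0
1 | 0 | 1 | 0 || 0
1 | 0 | 1 | 1 || 0
1 | 1 | 0 | 0 || 0
1 | 1 | 0 | 1 || 1
1 | 1 | 1 | 0 || 0
1 | 1 | 1 | 1 || 1
The formula is true on 7 of the 16 rows.

7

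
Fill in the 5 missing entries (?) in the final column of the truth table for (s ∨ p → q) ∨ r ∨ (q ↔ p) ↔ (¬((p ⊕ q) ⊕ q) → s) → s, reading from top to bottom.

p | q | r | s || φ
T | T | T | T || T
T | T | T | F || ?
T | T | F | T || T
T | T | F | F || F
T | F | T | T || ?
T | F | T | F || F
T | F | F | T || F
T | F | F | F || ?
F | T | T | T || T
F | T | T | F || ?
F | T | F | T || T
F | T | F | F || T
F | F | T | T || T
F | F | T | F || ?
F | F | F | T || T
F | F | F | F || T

Row p=T, q=T, r=T, s=F: ((s ∨ p → q) ∨ r ∨ (q ↔ p)) = T, ((¬((p ⊕ q) ⊕ q) → s) → s) = F, so the formula = F.
Row p=T, q=F, r=T, s=T: ((s ∨ p → q) ∨ r ∨ (q ↔ p)) = T, ((¬((p ⊕ q) ⊕ q) → s) → s) = T, so the formula = T.
Row p=T, q=F, r=F, s=F: ((s ∨ p → q) ∨ r ∨ (q ↔ p)) = F, ((¬((p ⊕ q) ⊕ q) → s) → s) = F, so the formula = T.
Row p=F, q=T, r=T, s=F: ((s ∨ p → q) ∨ r ∨ (q ↔ p)) = T, ((¬((p ⊕ q) ⊕ q) → s) → s) = T, so the formula = T.
Row p=F, q=F, r=T, s=F: ((s ∨ p → q) ∨ r ∨ (q ↔ p)) = T, ((¬((p ⊕ q) ⊕ q) → s) → s) = T, so the formula = T.

F, T, T, T, T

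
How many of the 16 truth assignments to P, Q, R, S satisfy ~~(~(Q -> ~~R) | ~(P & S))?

13

P  Q  R  S     ~R  ~~R  (Q -> ~~R)  ~(Q -> ~~R)  (P & S)  ~(P & S)  (~(Q -> ~~R) | ~(P & S))  ~(~(Q -> ~~R) | ~(P & S))  ~~(~(Q -> ~~R) | ~(P & S))
T  T  T  T     F    T       T            F          T        F                 F                          T                          F             
T  T  T  F     F    T       T            F          F        T                 T                          F                          T             
T  T  F  T     T    F       F            T          T        F                 T                          F                          T             
T  T  F  F     T    F       F            T          F        T                 T                          F                          T             
T  F  T  T     F    T       T            F          T        F                 F                          T                          F             
T  F  T  F     F    T       T            F          F        T                 T                          F                          T             
T  F  F  T     T    F       T            F          T        F                 F                          T                          F             
T  F  F  F     T    F       T            F          F        T                 T                          F                          T             
F  T  T  T     F    T       T            F          F        T                 T                          F                          T             
F  T  T  F     F    T       T            F          F        T                 T                          F                          T             
F  T  F  T     T    F       F            T          F        T                 T                          F                          T             
F  T  F  F     T    F       F            T          F        T                 T                          F                          T             
F  F  T  T     F    T       T            F          F        T                 T                          F                          T             
F  F  T  F     F    T       T            F          F        T                 T                          F                          T             
F  F  F  T     T    F       T            F          F        T                 T                          F                          T             
F  F  F  F     T    F       T            F          F        T                 T                          F                          T             
The formula is true on 13 of the 16 rows.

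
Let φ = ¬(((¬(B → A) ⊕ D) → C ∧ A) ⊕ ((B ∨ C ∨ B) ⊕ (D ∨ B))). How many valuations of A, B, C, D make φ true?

A | B | C | D || φ
F | F | F | F || F
F | F | F | T || F
F | F | T | F || T
F | F | T | T || T
F | T | F | F || T
F | T | F | T || F
F | T | T | F || T
F | T | T | T || F
T | F | F | F || F
T | F | F | T || F
T | F | T | F || T
T | F | T | T || F
T | T | F | F || F
T | T | F | T || T
T | T | T | F || F
T | T | T | T || F
The formula is true on 6 of the 16 rows.

6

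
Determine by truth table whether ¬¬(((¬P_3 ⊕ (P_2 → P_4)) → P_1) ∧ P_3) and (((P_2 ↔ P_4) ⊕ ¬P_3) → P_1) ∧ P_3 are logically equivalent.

not equivalent

 P_1    P_2    P_3    P_4   |    φ      ψ  
 True   True   True   True  |   True   True
 True   True   True  False  |   True   True
 True   True  False   True  |  False  False
 True   True  False  False  |  False  False
 True  False   True   True  |   True   True
 True  False   True  False  |   True   True
 True  False  False   True  |  False  False
 True  False  False  False  |  False  False
False   True   True   True  |  False  False
False   True   True  False  |   True   True
False   True  False   True  |  False  False
False   True  False  False  |  False  False
False  False   True   True  |  False   True
False  False   True  False  |  False  False
False  False  False   True  |  False  False
False  False  False  False  |  False  False
The columns differ at P_1=False, P_2=False, P_3=True, P_4=True (φ=False, ψ=True), so they are not equivalent.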